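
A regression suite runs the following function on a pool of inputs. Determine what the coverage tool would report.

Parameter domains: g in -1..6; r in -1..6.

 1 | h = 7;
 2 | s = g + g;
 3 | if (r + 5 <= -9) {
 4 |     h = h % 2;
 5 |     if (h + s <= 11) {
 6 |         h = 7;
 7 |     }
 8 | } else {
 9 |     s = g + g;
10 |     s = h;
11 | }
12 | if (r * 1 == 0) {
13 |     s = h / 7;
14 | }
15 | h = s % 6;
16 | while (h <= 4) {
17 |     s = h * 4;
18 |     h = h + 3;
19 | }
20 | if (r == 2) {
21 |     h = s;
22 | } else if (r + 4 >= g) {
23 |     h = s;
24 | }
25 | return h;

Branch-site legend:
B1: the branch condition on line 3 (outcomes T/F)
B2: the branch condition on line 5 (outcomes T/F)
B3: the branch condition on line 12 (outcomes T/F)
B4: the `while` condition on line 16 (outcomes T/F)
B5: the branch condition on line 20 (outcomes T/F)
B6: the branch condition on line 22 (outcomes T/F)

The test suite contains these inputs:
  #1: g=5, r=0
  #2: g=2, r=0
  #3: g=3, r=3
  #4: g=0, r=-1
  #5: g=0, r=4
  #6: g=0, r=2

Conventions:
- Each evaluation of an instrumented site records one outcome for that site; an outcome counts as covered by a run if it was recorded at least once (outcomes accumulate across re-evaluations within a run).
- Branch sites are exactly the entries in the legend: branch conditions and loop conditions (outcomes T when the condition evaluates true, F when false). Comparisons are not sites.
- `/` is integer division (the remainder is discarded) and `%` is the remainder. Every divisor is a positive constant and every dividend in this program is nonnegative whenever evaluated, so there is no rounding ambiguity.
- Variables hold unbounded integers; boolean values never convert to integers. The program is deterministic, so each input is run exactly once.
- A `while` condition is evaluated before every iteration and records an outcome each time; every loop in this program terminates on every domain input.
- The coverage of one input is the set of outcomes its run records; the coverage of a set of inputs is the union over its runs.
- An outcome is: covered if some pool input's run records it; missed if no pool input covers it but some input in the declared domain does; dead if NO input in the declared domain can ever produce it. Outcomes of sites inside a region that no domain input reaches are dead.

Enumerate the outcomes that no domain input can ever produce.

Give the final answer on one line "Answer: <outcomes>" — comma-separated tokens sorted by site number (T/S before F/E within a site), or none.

sweeping the full domain (64 inputs) for each outcome:
  B1=T: never recorded by any domain input -> dead
  B2=T: never recorded by any domain input -> dead
  B2=F: never recorded by any domain input -> dead
  reachable outcomes have witnesses, e.g. B1=F (e.g. g=-1, r=-1), B3=T (e.g. g=-1, r=0), B3=F (e.g. g=-1, r=-1), B4=T (e.g. g=-1, r=-1)

Answer: B1=T, B2=T, B2=F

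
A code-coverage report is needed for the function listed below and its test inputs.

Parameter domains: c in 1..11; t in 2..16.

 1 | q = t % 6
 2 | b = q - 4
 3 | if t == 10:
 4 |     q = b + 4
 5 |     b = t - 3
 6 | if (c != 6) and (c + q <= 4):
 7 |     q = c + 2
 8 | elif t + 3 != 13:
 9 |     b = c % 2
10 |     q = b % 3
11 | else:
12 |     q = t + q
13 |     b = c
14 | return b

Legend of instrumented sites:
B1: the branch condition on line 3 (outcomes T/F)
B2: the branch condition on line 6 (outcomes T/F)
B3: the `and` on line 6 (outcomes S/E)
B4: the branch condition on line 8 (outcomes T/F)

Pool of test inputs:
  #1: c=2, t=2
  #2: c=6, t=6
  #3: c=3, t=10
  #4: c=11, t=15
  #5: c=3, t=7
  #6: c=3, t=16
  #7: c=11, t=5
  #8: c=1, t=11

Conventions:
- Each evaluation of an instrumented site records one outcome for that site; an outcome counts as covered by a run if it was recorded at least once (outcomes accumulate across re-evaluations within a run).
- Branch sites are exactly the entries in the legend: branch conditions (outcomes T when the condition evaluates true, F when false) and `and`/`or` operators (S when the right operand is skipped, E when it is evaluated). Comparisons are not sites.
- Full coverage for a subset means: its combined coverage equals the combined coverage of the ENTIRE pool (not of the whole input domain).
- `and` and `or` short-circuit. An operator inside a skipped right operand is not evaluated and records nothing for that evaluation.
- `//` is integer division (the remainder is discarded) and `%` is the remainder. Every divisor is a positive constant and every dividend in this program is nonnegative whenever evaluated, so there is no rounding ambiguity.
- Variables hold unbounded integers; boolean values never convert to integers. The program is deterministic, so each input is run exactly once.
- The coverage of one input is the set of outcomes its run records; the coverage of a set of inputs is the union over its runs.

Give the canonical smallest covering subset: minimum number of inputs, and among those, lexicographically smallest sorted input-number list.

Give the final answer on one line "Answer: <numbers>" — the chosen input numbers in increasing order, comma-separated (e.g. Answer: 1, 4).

#1 (c=2, t=2) -> covered: B1=F, B2=T, B3=E
#2 (c=6, t=6) -> covered: B1=F, B2=F, B3=S, B4=T
#3 (c=3, t=10) -> covered: B1=T, B2=F, B3=E, B4=F
#4 (c=11, t=15) -> covered: B1=F, B2=F, B3=E, B4=T
#5 (c=3, t=7) -> covered: B1=F, B2=T, B3=E
#6 (c=3, t=16) -> covered: B1=F, B2=F, B3=E, B4=T
#7 (c=11, t=5) -> covered: B1=F, B2=F, B3=E, B4=T
#8 (c=1, t=11) -> covered: B1=F, B2=F, B3=E, B4=T
the full pool covers 8 outcomes: B1=T, B1=F, B2=T, B2=F, B3=S, B3=E, B4=T, B4=F
every size-1 subset falls short of the 8 outcomes (best: 4/8)
every size-2 subset falls short of the 8 outcomes (best: 7/8)
inputs {1, 2, 3} (size 3) cover everything; no size-3 subset with a lexicographically smaller index list covers all 8

Answer: 1, 2, 3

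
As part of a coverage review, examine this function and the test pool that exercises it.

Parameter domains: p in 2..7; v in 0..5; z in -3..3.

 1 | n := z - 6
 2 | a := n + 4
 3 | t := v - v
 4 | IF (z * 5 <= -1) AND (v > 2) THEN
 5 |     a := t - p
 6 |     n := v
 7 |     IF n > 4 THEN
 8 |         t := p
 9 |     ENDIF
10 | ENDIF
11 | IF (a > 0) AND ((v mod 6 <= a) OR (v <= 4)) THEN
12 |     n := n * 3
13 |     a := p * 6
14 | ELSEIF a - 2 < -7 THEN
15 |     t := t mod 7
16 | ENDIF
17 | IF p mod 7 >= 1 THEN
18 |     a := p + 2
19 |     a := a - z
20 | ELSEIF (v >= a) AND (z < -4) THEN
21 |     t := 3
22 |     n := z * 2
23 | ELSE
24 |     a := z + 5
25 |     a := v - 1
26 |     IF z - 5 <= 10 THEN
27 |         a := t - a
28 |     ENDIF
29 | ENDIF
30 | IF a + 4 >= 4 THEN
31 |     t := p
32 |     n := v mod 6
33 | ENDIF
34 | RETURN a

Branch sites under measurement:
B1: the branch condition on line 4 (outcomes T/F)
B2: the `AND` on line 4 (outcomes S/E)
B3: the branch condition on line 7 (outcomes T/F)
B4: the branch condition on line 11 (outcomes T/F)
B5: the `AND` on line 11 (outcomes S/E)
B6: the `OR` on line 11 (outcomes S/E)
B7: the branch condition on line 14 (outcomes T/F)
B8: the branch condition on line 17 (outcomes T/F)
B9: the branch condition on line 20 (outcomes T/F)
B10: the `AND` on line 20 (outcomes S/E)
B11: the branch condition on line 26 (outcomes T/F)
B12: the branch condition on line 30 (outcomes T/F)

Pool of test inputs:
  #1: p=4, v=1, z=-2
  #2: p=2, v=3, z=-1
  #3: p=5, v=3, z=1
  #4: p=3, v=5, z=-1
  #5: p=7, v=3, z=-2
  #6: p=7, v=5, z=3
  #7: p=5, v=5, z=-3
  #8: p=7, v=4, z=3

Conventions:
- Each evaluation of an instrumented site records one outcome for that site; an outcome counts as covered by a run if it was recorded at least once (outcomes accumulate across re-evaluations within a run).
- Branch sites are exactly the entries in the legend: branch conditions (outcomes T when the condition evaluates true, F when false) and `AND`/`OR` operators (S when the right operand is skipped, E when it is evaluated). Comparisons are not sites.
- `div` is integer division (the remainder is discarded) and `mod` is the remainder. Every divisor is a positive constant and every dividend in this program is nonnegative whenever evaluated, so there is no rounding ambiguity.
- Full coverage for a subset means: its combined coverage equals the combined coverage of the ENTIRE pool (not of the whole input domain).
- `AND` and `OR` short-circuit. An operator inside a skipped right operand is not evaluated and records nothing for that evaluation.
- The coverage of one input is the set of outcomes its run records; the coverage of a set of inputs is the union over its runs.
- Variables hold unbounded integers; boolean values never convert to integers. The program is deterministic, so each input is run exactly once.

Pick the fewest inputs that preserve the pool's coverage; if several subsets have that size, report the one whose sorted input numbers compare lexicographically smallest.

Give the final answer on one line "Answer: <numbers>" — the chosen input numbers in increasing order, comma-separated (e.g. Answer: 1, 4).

input #1, p=4, v=1, z=-2: events B2->E, B1->F, B5->S, B4->F, B7->F, B8->T, B12->T; outcomes B1=F, B2=E, B4=F, B5=S, B7=F, B8=T, B12=T
input #2, p=2, v=3, z=-1: events B2->E, B1->T, B3->F, B5->S, B4->F, B7->F, B8->T, B12->T; outcomes B1=T, B2=E, B3=F, B4=F, B5=S, B7=F, B8=T, B12=T
input #3, p=5, v=3, z=1: events B2->S, B1->F, B5->S, B4->F, B7->F, B8->T, B12->T; outcomes B1=F, B2=S, B4=F, B5=S, B7=F, B8=T, B12=T
input #4, p=3, v=5, z=-1: events B2->E, B1->T, B3->T, B5->S, B4->F, B7->F, B8->T, B12->T; outcomes B1=T, B2=E, B3=T, B4=F, B5=S, B7=F, B8=T, B12=T
input #5, p=7, v=3, z=-2: events B2->E, B1->T, B3->F, B5->S, B4->F, B7->T, B8->F, B10->E, B9->F, B11->T, B12->F; outcomes B1=T, B2=E, B3=F, B4=F, B5=S, B7=T, B8=F, B9=F, B10=E, B11=T, B12=F
input #6, p=7, v=5, z=3: events B2->S, B1->F, B5->E, B6->E, B4->F, B7->F, B8->F, B10->E, B9->F, B11->T, B12->F; outcomes B1=F, B2=S, B4=F, B5=E, B6=E, B7=F, B8=F, B9=F, B10=E, B11=T, B12=F
input #7, p=5, v=5, z=-3: events B2->E, B1->T, B3->T, B5->S, B4->F, B7->F, B8->T, B12->T; outcomes B1=T, B2=E, B3=T, B4=F, B5=S, B7=F, B8=T, B12=T
input #8, p=7, v=4, z=3: events B2->S, B1->F, B5->E, B6->E, B4->T, B8->F, B10->S, B9->F, B11->T, B12->F; outcomes B1=F, B2=S, B4=T, B5=E, B6=E, B8=F, B9=F, B10=S, B11=T, B12=F
pool-wide coverage (21 outcomes): B1=T, B1=F, B2=S, B2=E, B3=T, B3=F, B4=T, B4=F, B5=S, B5=E, B6=E, B7=T, B7=F, B8=T, B8=F, B9=F, B10=S, B10=E, B11=T, B12=T, B12=F
checked all size-1 subsets: none covers 21 outcomes (max 11/21)
checked all size-2 subsets: none covers 21 outcomes (max 18/21)
size 3: inputs {4, 5, 8} cover all 21 outcomes, and no lexicographically smaller subset of this size does

Answer: 4, 5, 8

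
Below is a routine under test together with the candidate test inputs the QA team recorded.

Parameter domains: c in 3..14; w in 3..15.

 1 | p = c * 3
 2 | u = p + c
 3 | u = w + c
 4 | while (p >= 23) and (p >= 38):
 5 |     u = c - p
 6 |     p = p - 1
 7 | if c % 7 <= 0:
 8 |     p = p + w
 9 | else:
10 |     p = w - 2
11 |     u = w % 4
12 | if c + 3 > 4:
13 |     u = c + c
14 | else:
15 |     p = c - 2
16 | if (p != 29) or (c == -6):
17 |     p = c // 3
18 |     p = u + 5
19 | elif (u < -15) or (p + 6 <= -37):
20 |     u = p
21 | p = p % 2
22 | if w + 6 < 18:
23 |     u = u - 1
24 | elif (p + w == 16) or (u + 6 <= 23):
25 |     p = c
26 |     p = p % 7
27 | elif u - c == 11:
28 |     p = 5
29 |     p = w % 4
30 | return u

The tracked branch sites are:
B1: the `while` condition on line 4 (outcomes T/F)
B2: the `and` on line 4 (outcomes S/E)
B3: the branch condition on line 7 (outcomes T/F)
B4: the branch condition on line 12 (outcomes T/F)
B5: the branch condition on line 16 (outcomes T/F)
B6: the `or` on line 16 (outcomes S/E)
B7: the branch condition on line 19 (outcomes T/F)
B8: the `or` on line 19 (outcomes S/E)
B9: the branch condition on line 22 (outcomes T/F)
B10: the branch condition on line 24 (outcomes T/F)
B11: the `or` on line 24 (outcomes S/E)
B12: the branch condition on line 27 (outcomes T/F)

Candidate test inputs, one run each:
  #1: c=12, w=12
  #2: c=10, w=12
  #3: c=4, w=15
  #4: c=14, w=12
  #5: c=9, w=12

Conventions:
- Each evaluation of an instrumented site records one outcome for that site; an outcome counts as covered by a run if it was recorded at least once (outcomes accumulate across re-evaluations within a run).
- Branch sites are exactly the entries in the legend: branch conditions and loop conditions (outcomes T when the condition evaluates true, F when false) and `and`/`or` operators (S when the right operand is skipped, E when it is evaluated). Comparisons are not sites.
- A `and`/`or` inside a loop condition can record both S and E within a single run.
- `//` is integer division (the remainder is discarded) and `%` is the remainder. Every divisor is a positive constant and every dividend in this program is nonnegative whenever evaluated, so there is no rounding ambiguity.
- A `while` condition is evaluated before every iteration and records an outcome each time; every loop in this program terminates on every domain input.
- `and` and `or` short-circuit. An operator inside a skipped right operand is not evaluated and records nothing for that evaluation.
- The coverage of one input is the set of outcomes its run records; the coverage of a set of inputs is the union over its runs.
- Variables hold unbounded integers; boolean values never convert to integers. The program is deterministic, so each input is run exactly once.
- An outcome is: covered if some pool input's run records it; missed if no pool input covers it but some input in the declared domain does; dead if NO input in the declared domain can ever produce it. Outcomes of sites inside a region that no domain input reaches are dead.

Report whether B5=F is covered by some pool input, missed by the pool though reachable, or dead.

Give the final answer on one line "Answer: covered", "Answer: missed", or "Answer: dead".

no pool input records B5=F
but domain input (c=7, w=8) does record it -> reachable, so missed

Answer: missed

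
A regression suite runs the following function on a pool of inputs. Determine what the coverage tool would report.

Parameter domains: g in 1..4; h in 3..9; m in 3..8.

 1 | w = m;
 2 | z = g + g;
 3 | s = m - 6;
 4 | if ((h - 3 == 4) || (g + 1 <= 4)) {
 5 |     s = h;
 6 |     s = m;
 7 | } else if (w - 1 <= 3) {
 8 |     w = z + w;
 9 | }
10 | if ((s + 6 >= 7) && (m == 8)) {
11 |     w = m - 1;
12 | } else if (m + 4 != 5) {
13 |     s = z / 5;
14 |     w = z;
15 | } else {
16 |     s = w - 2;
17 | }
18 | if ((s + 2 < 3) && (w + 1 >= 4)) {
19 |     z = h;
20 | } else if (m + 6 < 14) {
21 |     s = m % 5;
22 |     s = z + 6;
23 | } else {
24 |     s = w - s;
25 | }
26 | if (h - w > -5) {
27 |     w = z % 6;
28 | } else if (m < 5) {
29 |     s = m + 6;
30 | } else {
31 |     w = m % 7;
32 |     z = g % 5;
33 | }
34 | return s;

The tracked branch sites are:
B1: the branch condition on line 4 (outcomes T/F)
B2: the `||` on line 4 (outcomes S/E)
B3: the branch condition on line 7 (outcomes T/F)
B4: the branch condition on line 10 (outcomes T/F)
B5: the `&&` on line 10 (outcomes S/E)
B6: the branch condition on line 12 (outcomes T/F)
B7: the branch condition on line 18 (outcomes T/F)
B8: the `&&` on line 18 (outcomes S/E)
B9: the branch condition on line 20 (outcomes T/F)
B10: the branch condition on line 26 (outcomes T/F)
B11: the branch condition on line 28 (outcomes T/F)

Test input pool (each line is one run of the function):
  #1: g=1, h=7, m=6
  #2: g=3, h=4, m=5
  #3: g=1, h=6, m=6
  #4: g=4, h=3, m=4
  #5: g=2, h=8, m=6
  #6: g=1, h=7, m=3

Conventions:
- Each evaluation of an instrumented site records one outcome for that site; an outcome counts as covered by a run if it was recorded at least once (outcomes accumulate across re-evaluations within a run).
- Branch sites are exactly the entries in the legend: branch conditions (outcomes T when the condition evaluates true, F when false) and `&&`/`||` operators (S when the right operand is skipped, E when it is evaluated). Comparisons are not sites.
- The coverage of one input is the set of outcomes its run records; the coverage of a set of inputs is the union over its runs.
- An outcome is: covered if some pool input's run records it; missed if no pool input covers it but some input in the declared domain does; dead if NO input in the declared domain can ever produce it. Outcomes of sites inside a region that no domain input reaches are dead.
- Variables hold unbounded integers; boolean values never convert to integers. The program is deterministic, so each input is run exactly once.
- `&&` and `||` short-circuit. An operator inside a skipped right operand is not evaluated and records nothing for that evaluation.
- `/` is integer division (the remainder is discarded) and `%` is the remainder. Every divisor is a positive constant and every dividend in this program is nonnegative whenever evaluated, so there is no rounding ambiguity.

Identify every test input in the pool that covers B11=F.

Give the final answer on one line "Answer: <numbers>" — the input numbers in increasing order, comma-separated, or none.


input #1 (g=1, h=7, m=6): does not record B11=F
input #2 (g=3, h=4, m=5): does not record B11=F
input #3 (g=1, h=6, m=6): does not record B11=F
input #4 (g=4, h=3, m=4): does not record B11=F
input #5 (g=2, h=8, m=6): does not record B11=F
input #6 (g=1, h=7, m=3): does not record B11=F
Answer: none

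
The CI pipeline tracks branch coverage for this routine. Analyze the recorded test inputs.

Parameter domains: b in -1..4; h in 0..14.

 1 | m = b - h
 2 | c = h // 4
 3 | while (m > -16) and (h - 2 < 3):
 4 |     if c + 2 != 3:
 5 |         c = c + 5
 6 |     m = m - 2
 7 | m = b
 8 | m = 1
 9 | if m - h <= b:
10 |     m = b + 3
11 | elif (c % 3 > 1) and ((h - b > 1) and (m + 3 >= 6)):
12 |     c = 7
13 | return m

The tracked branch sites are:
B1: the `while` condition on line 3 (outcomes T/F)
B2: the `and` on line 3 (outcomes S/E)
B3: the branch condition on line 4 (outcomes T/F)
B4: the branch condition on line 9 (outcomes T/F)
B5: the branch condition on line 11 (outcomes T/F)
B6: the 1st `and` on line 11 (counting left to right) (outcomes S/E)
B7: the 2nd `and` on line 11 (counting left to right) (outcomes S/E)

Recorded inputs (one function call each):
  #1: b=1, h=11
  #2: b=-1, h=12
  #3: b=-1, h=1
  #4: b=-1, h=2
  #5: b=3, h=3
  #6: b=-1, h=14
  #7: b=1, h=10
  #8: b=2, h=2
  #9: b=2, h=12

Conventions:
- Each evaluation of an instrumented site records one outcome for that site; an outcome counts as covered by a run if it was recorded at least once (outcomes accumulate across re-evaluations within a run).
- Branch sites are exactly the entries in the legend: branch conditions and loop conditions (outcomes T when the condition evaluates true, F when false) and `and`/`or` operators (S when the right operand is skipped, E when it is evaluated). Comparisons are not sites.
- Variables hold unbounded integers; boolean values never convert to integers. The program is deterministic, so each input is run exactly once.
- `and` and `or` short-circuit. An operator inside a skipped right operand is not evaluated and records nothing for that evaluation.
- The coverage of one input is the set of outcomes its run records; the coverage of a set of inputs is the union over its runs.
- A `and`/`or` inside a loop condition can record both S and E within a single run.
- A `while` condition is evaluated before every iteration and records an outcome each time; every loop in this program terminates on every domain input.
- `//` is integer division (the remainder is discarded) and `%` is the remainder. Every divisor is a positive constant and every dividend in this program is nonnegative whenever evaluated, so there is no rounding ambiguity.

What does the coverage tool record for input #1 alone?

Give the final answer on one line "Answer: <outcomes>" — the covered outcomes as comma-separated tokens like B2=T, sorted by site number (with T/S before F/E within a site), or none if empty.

Running input #1 (b=1, h=11), event by event:
  B2->E, B1->F, B4->T
as a set, this run covers: B1=F, B2=E, B4=T

Answer: B1=F, B2=E, B4=T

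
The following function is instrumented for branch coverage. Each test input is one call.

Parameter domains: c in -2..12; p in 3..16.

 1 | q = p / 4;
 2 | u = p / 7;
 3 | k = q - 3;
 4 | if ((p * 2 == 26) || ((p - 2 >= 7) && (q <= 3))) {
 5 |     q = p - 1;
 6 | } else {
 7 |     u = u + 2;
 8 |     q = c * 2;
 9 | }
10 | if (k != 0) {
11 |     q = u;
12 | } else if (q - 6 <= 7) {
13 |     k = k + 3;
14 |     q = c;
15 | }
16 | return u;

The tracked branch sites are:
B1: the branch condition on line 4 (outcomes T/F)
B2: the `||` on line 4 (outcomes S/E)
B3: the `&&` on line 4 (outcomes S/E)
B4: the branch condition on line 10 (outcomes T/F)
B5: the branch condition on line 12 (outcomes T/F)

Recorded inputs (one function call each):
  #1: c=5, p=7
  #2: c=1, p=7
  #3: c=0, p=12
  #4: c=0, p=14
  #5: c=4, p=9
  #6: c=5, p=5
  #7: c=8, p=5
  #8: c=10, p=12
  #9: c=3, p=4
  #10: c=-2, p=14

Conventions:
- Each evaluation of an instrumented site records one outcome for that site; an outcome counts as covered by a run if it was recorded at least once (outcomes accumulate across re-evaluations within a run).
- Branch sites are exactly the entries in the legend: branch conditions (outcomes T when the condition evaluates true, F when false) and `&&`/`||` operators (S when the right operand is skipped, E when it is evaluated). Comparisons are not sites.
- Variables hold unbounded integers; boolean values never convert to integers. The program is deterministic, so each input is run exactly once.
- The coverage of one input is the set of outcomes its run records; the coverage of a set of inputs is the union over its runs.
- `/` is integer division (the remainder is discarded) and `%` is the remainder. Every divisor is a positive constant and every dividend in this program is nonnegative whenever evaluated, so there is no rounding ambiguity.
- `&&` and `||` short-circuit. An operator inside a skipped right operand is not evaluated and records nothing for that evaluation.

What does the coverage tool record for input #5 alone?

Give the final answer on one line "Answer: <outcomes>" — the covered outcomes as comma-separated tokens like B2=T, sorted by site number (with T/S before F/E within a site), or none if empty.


Running input #5 (c=4, p=9), event by event:
  B2->E, B3->E, B1->T, B4->T
deduplicating events, the covered set is: B1=T, B2=E, B3=E, B4=T
Answer: B1=T, B2=E, B3=E, B4=T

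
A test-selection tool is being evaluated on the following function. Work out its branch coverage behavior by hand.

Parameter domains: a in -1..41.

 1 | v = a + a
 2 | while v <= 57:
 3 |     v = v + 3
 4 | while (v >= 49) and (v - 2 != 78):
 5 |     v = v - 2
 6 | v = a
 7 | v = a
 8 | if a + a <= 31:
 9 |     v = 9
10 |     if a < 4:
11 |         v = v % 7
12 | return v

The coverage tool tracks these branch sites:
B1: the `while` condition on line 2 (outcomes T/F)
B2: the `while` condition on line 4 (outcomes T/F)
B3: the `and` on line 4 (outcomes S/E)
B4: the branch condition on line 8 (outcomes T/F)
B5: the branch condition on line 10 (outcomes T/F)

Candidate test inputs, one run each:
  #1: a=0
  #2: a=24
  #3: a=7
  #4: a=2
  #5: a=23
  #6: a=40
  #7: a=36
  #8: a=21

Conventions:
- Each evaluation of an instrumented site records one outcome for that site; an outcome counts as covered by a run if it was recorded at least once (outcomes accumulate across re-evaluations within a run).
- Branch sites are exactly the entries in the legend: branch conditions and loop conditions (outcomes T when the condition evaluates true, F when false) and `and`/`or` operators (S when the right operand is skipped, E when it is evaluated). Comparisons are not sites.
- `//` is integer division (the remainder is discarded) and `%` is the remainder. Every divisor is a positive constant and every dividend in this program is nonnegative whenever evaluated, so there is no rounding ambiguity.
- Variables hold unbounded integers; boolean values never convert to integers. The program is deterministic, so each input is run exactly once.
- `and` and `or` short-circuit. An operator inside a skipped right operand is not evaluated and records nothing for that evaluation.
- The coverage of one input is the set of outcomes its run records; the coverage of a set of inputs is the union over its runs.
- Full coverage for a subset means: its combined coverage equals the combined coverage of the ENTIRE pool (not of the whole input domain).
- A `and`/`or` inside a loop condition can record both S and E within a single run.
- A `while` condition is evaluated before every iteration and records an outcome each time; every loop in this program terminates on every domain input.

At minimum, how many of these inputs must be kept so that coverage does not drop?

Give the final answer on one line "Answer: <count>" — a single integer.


#1 (a=0) -> covered: B1=T, B1=F, B2=T, B2=F, B3=S, B3=E, B4=T, B5=T
#2 (a=24) -> covered: B1=T, B1=F, B2=T, B2=F, B3=S, B3=E, B4=F
#3 (a=7) -> covered: B1=T, B1=F, B2=T, B2=F, B3=S, B3=E, B4=T, B5=F
#4 (a=2) -> covered: B1=T, B1=F, B2=T, B2=F, B3=S, B3=E, B4=T, B5=T
#5 (a=23) -> covered: B1=T, B1=F, B2=T, B2=F, B3=S, B3=E, B4=F
#6 (a=40) -> covered: B1=F, B2=F, B3=E, B4=F
#7 (a=36) -> covered: B1=F, B2=T, B2=F, B3=S, B3=E, B4=F
#8 (a=21) -> covered: B1=T, B1=F, B2=T, B2=F, B3=S, B3=E, B4=F
union over all inputs: B1=T, B1=F, B2=T, B2=F, B3=S, B3=E, B4=T, B4=F, B5=T, B5=F (10 outcomes)
no size-1 subset reaches all 10 outcomes (best union: 8/10)
no size-2 subset reaches all 10 outcomes (best union: 9/10)
size 3: inputs {1, 2, 3} cover all 10 outcomes, and no lexicographically smaller subset of this size does
Answer: 3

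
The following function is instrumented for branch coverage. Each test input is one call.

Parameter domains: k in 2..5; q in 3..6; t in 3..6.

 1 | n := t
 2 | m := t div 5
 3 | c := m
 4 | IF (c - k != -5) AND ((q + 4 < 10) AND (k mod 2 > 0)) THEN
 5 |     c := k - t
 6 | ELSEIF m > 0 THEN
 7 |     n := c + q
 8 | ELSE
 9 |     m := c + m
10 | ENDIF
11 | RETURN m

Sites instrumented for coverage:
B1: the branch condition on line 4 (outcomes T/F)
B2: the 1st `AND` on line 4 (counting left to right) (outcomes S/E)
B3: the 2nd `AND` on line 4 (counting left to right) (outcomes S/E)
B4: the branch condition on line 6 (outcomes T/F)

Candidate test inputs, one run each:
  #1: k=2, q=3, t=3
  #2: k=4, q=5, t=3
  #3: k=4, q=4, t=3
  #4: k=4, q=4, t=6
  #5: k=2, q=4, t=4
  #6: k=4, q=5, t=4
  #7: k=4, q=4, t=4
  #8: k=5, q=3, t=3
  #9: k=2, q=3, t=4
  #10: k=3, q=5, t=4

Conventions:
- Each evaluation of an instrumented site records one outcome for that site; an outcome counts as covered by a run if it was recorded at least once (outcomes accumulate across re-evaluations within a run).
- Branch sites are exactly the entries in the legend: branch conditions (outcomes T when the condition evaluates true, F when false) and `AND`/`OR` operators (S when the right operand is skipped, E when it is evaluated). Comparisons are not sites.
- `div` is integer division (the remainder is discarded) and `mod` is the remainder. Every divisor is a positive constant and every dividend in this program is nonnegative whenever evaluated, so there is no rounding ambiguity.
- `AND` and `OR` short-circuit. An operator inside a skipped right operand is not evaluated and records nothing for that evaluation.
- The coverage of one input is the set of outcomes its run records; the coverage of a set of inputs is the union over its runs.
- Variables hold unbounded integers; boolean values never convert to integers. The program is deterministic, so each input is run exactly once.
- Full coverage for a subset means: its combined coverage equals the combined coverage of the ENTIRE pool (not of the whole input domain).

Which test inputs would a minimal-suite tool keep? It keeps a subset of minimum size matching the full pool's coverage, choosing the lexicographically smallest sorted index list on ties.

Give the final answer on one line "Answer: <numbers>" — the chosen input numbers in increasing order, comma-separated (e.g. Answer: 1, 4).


#1 (k=2, q=3, t=3) -> B2->E, B3->E, B1->F, B4->F; covered: B1=F, B2=E, B3=E, B4=F
#2 (k=4, q=5, t=3) -> B2->E, B3->E, B1->F, B4->F; covered: B1=F, B2=E, B3=E, B4=F
#3 (k=4, q=4, t=3) -> B2->E, B3->E, B1->F, B4->F; covered: B1=F, B2=E, B3=E, B4=F
#4 (k=4, q=4, t=6) -> B2->E, B3->E, B1->F, B4->T; covered: B1=F, B2=E, B3=E, B4=T
#5 (k=2, q=4, t=4) -> B2->E, B3->E, B1->F, B4->F; covered: B1=F, B2=E, B3=E, B4=F
#6 (k=4, q=5, t=4) -> B2->E, B3->E, B1->F, B4->F; covered: B1=F, B2=E, B3=E, B4=F
#7 (k=4, q=4, t=4) -> B2->E, B3->E, B1->F, B4->F; covered: B1=F, B2=E, B3=E, B4=F
#8 (k=5, q=3, t=3) -> B2->S, B1->F, B4->F; covered: B1=F, B2=S, B4=F
#9 (k=2, q=3, t=4) -> B2->E, B3->E, B1->F, B4->F; covered: B1=F, B2=E, B3=E, B4=F
#10 (k=3, q=5, t=4) -> B2->E, B3->E, B1->T; covered: B1=T, B2=E, B3=E
pool-wide coverage (7 outcomes): B1=T, B1=F, B2=S, B2=E, B3=E, B4=T, B4=F
size 1 is not enough: best union over all size-1 subsets is 4/7
size 2 is not enough: best union over all size-2 subsets is 6/7
inputs {4, 8, 10} (size 3) cover everything; no size-3 subset with a lexicographically smaller index list covers all 7
Answer: 4, 8, 10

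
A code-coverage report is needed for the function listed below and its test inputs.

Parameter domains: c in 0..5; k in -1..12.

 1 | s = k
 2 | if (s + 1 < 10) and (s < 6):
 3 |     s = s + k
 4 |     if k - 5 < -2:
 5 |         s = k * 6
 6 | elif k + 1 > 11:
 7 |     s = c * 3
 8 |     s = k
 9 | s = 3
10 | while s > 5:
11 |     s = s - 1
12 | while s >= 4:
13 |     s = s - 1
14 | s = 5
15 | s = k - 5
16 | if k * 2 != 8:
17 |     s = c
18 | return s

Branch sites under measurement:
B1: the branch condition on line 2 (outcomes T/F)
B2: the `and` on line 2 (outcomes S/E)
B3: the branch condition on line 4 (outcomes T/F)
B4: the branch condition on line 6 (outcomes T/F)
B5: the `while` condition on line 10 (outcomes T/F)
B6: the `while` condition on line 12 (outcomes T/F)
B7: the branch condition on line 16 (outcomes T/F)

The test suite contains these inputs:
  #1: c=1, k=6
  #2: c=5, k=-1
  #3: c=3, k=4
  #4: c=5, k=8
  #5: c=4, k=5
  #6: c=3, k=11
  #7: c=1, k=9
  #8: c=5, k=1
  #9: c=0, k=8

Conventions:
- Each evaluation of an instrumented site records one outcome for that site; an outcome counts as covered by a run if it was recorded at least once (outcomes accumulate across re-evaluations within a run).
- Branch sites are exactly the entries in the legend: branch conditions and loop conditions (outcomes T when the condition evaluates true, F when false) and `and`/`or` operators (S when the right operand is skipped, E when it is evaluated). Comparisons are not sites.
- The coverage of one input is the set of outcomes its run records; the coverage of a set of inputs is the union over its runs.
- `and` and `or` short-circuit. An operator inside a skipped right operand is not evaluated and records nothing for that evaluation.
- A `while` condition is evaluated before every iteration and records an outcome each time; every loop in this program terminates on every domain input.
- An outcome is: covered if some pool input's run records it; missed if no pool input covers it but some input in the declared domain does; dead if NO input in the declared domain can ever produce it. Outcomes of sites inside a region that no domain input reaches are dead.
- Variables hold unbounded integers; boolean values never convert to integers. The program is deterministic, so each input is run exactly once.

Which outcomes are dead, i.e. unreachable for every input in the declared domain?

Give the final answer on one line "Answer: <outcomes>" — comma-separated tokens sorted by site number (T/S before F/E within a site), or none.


sweeping the full domain (84 inputs) for each outcome:
  B5=T: zero occurrences over every domain input -> dead
  B6=T: zero occurrences over every domain input -> dead
  reachable outcomes have witnesses, e.g. B1=T (e.g. c=0, k=-1), B1=F (e.g. c=0, k=6), B2=S (e.g. c=0, k=9), B2=E (e.g. c=0, k=-1)
Answer: B5=T, B6=T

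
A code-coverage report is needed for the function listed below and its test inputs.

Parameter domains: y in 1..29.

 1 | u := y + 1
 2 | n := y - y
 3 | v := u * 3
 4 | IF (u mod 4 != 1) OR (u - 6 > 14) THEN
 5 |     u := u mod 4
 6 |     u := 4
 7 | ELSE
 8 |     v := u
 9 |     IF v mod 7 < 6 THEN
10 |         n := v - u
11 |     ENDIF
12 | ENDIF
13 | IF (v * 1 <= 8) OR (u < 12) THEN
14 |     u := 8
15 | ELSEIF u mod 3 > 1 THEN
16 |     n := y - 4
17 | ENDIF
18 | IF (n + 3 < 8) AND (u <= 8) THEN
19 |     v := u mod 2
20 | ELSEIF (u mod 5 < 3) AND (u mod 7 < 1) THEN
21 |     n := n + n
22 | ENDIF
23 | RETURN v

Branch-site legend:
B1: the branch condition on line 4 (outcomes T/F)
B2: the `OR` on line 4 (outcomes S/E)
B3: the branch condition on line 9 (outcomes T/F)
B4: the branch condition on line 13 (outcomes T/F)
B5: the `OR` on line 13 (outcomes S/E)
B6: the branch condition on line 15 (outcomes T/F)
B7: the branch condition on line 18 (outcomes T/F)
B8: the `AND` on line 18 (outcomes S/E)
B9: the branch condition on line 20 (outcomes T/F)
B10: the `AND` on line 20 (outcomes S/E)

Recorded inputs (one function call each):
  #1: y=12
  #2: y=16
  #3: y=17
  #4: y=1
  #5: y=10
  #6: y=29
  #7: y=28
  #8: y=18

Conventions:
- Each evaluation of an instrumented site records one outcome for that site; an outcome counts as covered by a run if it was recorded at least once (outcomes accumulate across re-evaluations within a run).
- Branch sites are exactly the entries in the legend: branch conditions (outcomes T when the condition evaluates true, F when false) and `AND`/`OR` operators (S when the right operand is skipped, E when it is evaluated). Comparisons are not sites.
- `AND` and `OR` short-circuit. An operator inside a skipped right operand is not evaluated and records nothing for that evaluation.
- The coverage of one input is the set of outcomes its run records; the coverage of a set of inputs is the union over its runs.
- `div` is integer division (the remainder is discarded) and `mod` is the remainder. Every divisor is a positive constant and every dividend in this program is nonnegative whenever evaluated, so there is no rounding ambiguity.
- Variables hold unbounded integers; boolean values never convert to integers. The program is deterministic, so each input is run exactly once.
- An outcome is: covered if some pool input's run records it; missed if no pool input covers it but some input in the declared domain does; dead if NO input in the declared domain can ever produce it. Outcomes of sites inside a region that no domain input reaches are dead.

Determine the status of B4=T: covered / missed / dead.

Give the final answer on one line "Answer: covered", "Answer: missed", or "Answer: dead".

B4=T is recorded by pool input(s) 3, 4, 5, 6, 7, 8 -> covered

Answer: covered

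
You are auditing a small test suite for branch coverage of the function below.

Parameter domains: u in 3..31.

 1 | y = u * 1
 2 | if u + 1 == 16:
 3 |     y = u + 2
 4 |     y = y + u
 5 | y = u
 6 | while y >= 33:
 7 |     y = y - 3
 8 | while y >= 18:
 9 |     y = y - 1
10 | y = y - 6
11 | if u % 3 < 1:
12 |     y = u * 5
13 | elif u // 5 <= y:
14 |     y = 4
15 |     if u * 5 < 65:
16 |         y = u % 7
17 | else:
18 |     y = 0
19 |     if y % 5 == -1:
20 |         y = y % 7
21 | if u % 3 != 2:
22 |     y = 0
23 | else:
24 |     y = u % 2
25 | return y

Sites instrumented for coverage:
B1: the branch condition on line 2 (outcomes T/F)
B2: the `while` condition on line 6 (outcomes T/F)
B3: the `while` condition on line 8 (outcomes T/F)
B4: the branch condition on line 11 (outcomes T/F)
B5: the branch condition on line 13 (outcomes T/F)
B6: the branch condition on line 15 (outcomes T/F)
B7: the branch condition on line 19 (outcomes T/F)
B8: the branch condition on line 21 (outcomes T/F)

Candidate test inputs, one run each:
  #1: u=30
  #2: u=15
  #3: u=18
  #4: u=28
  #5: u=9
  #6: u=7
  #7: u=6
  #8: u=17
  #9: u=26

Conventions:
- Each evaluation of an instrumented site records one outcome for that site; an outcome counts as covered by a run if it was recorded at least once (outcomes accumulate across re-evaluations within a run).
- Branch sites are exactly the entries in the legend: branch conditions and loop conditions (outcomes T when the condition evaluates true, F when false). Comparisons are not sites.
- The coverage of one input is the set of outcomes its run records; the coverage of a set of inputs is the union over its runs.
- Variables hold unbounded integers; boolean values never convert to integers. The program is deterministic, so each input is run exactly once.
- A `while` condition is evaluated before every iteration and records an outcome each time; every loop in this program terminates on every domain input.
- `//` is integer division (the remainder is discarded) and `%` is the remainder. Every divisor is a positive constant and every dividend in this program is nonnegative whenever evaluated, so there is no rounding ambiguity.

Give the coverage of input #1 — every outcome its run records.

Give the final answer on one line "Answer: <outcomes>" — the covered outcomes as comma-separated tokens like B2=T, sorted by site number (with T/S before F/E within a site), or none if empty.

Tracing the run of input #1 (u=30):
  B1->F, B2->F, B3->T, B3->T, B3->T, B3->T, B3->T, B3->T, B3->T, B3->T
  B3->T, B3->T, B3->T, B3->T, B3->T, B3->F, B4->T, B8->T
as a set, this run covers: B1=F, B2=F, B3=T, B3=F, B4=T, B8=T

Answer: B1=F, B2=F, B3=T, B3=F, B4=T, B8=T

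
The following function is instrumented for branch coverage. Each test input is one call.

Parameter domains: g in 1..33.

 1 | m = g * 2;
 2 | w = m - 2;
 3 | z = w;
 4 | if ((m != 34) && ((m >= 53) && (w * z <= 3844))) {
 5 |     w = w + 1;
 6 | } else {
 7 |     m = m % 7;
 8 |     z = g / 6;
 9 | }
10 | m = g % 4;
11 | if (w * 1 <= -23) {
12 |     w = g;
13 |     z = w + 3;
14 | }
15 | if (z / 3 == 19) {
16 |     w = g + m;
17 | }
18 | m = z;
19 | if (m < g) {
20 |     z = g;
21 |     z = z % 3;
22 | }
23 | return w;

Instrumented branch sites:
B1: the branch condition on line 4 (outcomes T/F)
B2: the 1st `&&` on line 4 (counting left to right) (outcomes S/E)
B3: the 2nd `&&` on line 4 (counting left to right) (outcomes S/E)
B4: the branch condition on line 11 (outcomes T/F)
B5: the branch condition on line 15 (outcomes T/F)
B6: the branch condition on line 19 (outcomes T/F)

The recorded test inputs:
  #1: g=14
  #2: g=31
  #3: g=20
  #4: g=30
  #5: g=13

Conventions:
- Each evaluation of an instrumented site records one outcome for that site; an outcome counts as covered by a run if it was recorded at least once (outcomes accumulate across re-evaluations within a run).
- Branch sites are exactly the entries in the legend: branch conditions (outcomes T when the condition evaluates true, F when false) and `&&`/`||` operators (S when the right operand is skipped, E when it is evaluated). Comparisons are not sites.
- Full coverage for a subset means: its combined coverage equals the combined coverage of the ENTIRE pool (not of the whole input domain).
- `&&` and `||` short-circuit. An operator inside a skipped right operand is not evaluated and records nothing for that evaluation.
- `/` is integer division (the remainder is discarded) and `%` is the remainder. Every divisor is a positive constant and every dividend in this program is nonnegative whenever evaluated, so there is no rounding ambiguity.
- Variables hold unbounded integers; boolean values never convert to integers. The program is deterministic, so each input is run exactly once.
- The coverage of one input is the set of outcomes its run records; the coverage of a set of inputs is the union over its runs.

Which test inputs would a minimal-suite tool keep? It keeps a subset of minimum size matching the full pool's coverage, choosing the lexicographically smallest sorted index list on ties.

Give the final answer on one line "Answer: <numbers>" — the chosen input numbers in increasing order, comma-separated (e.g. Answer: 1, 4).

input #1 (g=14): events B2->E, B3->S, B1->F, B4->F, B5->F, B6->T; covers B1=F, B2=E, B3=S, B4=F, B5=F, B6=T
input #2 (g=31): events B2->E, B3->E, B1->T, B4->F, B5->F, B6->F; covers B1=T, B2=E, B3=E, B4=F, B5=F, B6=F
input #3 (g=20): events B2->E, B3->S, B1->F, B4->F, B5->F, B6->T; covers B1=F, B2=E, B3=S, B4=F, B5=F, B6=T
input #4 (g=30): events B2->E, B3->E, B1->T, B4->F, B5->T, B6->F; covers B1=T, B2=E, B3=E, B4=F, B5=T, B6=F
input #5 (g=13): events B2->E, B3->S, B1->F, B4->F, B5->F, B6->T; covers B1=F, B2=E, B3=S, B4=F, B5=F, B6=T
union over all inputs: B1=T, B1=F, B2=E, B3=S, B3=E, B4=F, B5=T, B5=F, B6=T, B6=F (10 outcomes)
every size-1 subset falls short of the 10 outcomes (best: 6/10)
inputs {1, 4} (size 2) cover everything; no size-2 subset with a lexicographically smaller index list covers all 10

Answer: 1, 4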